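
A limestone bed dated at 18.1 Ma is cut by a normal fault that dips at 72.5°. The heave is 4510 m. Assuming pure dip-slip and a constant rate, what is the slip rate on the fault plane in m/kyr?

dip-slip = heave / cos(dip) = 4510 m / cos(72.5°) = 15000 m
rate = 15000 m / 18.1 Ma = 0.000829 m/yr = 0.829 m/kyr

0.829 m/kyr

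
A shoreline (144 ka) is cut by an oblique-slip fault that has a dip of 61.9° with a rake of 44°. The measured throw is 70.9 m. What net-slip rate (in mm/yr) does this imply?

0.803 mm/yr

dip-slip = throw / sin(dip) = 70.9 / sin(61.9°) = 80.37 m
net slip = dip-slip / sin(rake) = 80.37 / sin(44°) = 115.7 m
rate = 115.7 m / 144 ka = 0.000803 m/yr = 0.803 mm/yr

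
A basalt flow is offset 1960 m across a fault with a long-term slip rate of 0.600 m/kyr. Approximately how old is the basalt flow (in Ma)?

3.27 Ma

age = offset / rate = 1960 m / (0.600 m/kyr) = 3.27e+06 yr = 3.27 Ma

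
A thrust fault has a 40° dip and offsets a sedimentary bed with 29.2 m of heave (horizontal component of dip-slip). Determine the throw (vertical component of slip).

24.5 m

throw = heave × tan(dip) = 29.2 × tan(40°) = 24.5 m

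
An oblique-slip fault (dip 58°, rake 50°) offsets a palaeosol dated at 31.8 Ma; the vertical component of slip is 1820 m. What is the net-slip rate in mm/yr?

0.0881 mm/yr

dip-slip = throw / sin(dip) = 1820 / sin(58°) = 2146 m
net slip = dip-slip / sin(rake) = 2146 / sin(50°) = 2802 m
rate = 2802 m / 31.8 Ma = 0.0000881 m/yr = 0.0881 mm/yr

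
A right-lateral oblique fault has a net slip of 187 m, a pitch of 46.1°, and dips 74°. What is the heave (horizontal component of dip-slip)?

dip-slip = net slip × sin(rake) = 187 m × sin(46.1°) = 134.7 m
heave = dip-slip × cos(dip) = 134.7 × cos(74°) = 37.1 m

37.1 m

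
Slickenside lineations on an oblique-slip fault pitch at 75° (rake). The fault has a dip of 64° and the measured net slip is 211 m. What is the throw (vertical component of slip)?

dip-slip = net slip × sin(rake) = 211 m × sin(75°) = 203.8 m
throw = dip-slip × sin(dip) = 203.8 × sin(64°) = 183 m

183 m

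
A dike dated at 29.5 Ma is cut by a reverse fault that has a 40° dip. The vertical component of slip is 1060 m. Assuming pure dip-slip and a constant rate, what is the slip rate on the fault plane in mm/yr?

dip-slip = throw / sin(dip) = 1060 m / sin(40°) = 1649 m
rate = 1649 m / 29.5 Ma = 0.0000559 m/yr = 0.0559 mm/yr

0.0559 mm/yr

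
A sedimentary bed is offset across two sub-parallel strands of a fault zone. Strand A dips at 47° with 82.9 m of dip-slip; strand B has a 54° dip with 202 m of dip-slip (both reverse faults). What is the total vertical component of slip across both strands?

224 m

throw_A = 82.9 × sin(47°) = 60.63 m
throw_B = 202 × sin(54°) = 163.4 m
total = 60.63 + 163.4 = 224 m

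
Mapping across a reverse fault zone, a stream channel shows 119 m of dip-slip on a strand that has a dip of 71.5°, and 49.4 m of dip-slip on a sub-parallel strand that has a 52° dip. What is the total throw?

throw_A = 119 × sin(71.5°) = 112.9 m
throw_B = 49.4 × sin(52°) = 38.93 m
total = 112.9 + 38.93 = 152 m

152 m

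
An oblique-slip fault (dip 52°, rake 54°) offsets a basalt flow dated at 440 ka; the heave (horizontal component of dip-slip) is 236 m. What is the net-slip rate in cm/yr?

dip-slip = heave / cos(dip) = 236 / cos(52°) = 383.3 m
net slip = dip-slip / sin(rake) = 383.3 / sin(54°) = 473.8 m
rate = 473.8 m / 440 ka = 0.00108 m/yr = 0.108 cm/yr

0.108 cm/yr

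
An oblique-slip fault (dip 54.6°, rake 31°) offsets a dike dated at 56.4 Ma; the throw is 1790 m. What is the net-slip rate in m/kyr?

0.0756 m/kyr

dip-slip = throw / sin(dip) = 1790 / sin(54.6°) = 2196 m
net slip = dip-slip / sin(rake) = 2196 / sin(31°) = 4264 m
rate = 4264 m / 56.4 Ma = 0.0000756 m/yr = 0.0756 m/kyr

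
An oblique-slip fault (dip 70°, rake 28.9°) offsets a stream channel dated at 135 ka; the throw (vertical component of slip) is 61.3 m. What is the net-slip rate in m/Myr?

dip-slip = throw / sin(dip) = 61.3 / sin(70°) = 65.23 m
net slip = dip-slip / sin(rake) = 65.23 / sin(28.9°) = 135 m
rate = 135 m / 135 ka = 0.00100 m/yr = 1000 m/Myr

1000 m/Myr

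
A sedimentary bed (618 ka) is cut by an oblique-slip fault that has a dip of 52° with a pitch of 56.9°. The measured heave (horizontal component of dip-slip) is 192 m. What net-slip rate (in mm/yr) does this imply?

dip-slip = heave / cos(dip) = 192 / cos(52°) = 311.9 m
net slip = dip-slip / sin(rake) = 311.9 / sin(56.9°) = 372.3 m
rate = 372.3 m / 618 ka = 0.000602 m/yr = 0.602 mm/yr

0.602 mm/yr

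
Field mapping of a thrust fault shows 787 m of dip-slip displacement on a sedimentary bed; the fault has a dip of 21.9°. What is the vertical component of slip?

throw = dip-slip × sin(dip) = 787 m × sin(21.9°) = 294 m

294 m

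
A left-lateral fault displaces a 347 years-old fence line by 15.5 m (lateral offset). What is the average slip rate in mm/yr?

rate = 15.5 m / 347 years = 0.0447 m/yr = 44.7 mm/yr

44.7 mm/yr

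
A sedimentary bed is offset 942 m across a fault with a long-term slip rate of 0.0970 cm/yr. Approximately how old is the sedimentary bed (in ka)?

971 ka

age = offset / rate = 942 m / (0.0970 cm/yr) = 971000 yr = 971 ka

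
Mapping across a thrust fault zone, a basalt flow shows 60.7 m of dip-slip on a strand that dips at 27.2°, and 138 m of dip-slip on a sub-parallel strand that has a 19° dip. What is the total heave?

heave_A = 60.7 × cos(27.2°) = 53.99 m
heave_B = 138 × cos(19°) = 130.5 m
total = 53.99 + 130.5 = 184 m

184 m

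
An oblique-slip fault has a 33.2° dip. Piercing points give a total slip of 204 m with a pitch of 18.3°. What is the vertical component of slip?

dip-slip = net slip × sin(rake) = 204 m × sin(18.3°) = 64.05 m
throw = dip-slip × sin(dip) = 64.05 × sin(33.2°) = 35.1 m

35.1 m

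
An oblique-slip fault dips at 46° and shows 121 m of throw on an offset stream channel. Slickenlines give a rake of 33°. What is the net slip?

dip-slip = throw / sin(dip) = 121 / sin(46°) = 168.2 m
net slip = dip-slip / sin(rake) = 168.2 / sin(33°) = 309 m

309 m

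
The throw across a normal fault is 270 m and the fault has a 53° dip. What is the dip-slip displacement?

dip-slip = throw / sin(dip) = 270 / sin(53°) = 338 m

338 m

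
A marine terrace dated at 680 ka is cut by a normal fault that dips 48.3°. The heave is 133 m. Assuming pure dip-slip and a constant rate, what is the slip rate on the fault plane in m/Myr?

dip-slip = heave / cos(dip) = 133 m / cos(48.3°) = 199.9 m
rate = 199.9 m / 680 ka = 0.000294 m/yr = 294 m/Myr

294 m/Myr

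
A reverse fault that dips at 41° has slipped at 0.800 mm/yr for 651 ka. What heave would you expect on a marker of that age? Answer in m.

393 m

dip-slip = rate × time = 0.800 mm/yr × 651 ka = 520.8 m
heave = dip-slip × cos(dip) = 520.8 × cos(41°) = 393 m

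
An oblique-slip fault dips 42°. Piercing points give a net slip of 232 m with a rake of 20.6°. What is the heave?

dip-slip = net slip × sin(rake) = 232 m × sin(20.6°) = 81.63 m
heave = dip-slip × cos(dip) = 81.63 × cos(42°) = 60.7 m

60.7 m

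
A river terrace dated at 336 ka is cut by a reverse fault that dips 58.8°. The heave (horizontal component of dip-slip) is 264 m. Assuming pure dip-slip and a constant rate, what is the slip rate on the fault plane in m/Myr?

dip-slip = heave / cos(dip) = 264 m / cos(58.8°) = 509.6 m
rate = 509.6 m / 336 ka = 0.00152 m/yr = 1520 m/Myr

1520 m/Myr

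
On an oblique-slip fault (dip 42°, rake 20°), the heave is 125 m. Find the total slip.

492 m

dip-slip = heave / cos(dip) = 125 / cos(42°) = 168.2 m
net slip = dip-slip / sin(rake) = 168.2 / sin(20°) = 492 m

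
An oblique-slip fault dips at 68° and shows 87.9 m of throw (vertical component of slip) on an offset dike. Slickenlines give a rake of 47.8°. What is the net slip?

128 m

dip-slip = throw / sin(dip) = 87.9 / sin(68°) = 94.80 m
net slip = dip-slip / sin(rake) = 94.80 / sin(47.8°) = 128 m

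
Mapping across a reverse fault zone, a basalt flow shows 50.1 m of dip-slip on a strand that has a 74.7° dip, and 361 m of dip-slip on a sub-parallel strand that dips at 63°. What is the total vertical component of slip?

370 m

throw_A = 50.1 × sin(74.7°) = 48.32 m
throw_B = 361 × sin(63°) = 321.7 m
total = 48.32 + 321.7 = 370 m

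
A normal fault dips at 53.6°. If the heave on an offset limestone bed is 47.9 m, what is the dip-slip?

80.7 m

dip-slip = heave / cos(dip) = 47.9 / cos(53.6°) = 80.7 m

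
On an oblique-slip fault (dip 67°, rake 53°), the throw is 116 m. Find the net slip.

158 m

dip-slip = throw / sin(dip) = 116 / sin(67°) = 126 m
net slip = dip-slip / sin(rake) = 126 / sin(53°) = 158 m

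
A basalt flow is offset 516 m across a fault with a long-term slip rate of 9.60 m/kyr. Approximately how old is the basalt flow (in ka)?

age = offset / rate = 516 m / (9.60 m/kyr) = 53800 yr = 53.8 ka

53.8 ka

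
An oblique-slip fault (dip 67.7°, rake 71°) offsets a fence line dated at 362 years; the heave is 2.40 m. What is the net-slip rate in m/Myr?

dip-slip = heave / cos(dip) = 2.40 / cos(67.7°) = 6.325 m
net slip = dip-slip / sin(rake) = 6.325 / sin(71°) = 6.689 m
rate = 6.689 m / 362 years = 0.0185 m/yr = 18500 m/Myr

18500 m/Myr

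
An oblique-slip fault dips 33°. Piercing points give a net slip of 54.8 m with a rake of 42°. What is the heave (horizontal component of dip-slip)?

dip-slip = net slip × sin(rake) = 54.8 m × sin(42°) = 36.67 m
heave = dip-slip × cos(dip) = 36.67 × cos(33°) = 30.8 m

30.8 m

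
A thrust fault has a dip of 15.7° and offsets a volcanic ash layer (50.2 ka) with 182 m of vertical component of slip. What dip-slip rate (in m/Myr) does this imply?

13400 m/Myr

dip-slip = throw / sin(dip) = 182 m / sin(15.7°) = 672.6 m
rate = 672.6 m / 50.2 ka = 0.0134 m/yr = 13400 m/Myr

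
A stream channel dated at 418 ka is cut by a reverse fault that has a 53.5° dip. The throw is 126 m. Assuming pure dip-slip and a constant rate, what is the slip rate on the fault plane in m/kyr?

0.375 m/kyr

dip-slip = throw / sin(dip) = 126 m / sin(53.5°) = 156.7 m
rate = 156.7 m / 418 ka = 0.000375 m/yr = 0.375 m/kyr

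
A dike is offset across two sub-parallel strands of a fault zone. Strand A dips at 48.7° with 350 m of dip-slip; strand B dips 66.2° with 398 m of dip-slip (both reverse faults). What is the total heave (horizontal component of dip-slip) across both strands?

heave_A = 350 × cos(48.7°) = 231 m
heave_B = 398 × cos(66.2°) = 160.6 m
total = 231 + 160.6 = 392 m

392 m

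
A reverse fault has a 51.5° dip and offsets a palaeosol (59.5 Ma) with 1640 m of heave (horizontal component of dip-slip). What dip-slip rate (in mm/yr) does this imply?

0.0443 mm/yr

dip-slip = heave / cos(dip) = 1640 m / cos(51.5°) = 2634 m
rate = 2634 m / 59.5 Ma = 0.0000443 m/yr = 0.0443 mm/yr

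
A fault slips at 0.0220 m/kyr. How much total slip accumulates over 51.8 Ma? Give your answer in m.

slip = rate × time = 0.0220 m/kyr × 51.8 Ma = 1140 m

1140 m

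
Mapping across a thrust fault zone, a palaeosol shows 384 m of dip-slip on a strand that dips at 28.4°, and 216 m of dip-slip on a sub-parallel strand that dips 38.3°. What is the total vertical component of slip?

throw_A = 384 × sin(28.4°) = 182.6 m
throw_B = 216 × sin(38.3°) = 133.9 m
total = 182.6 + 133.9 = 317 m

317 m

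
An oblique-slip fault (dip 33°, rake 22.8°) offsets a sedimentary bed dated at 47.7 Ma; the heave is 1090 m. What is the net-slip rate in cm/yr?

0.00703 cm/yr

dip-slip = heave / cos(dip) = 1090 / cos(33°) = 1300 m
net slip = dip-slip / sin(rake) = 1300 / sin(22.8°) = 3354 m
rate = 3354 m / 47.7 Ma = 0.0000703 m/yr = 0.00703 cm/yr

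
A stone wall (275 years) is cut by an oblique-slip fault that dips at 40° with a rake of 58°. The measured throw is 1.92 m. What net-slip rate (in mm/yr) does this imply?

dip-slip = throw / sin(dip) = 1.92 / sin(40°) = 2.987 m
net slip = dip-slip / sin(rake) = 2.987 / sin(58°) = 3.522 m
rate = 3.522 m / 275 years = 0.0128 m/yr = 12.8 mm/yr

12.8 mm/yr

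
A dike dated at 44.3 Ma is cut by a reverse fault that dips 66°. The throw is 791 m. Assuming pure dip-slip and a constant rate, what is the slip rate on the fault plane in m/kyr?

dip-slip = throw / sin(dip) = 791 m / sin(66°) = 865.9 m
rate = 865.9 m / 44.3 Ma = 0.0000195 m/yr = 0.0195 m/kyr

0.0195 m/kyr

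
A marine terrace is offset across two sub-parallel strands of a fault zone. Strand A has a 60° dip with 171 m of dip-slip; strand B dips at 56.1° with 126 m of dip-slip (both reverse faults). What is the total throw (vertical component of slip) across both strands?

253 m

throw_A = 171 × sin(60°) = 148.1 m
throw_B = 126 × sin(56.1°) = 104.6 m
total = 148.1 + 104.6 = 253 m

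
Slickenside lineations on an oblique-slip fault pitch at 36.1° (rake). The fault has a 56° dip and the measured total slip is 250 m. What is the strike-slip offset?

202 m

strike-slip = net slip × cos(rake) = 250 m × cos(36.1°) = 202 m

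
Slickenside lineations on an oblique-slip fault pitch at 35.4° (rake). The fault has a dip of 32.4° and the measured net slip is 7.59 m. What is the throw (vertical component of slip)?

dip-slip = net slip × sin(rake) = 7.59 m × sin(35.4°) = 4.397 m
throw = dip-slip × sin(dip) = 4.397 × sin(32.4°) = 2.36 m

2.36 m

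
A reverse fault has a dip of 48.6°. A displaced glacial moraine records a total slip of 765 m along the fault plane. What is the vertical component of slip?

throw = dip-slip × sin(dip) = 765 m × sin(48.6°) = 574 m

574 m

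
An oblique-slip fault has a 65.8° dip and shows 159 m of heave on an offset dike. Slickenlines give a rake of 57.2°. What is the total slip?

dip-slip = heave / cos(dip) = 159 / cos(65.8°) = 387.9 m
net slip = dip-slip / sin(rake) = 387.9 / sin(57.2°) = 461 m

461 m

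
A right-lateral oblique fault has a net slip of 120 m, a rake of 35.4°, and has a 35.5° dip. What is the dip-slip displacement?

dip-slip = net slip × sin(rake) = 120 m × sin(35.4°) = 69.5 m

69.5 m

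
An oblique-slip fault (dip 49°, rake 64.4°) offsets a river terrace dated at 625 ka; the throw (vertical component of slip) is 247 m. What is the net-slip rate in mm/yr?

dip-slip = throw / sin(dip) = 247 / sin(49°) = 327.3 m
net slip = dip-slip / sin(rake) = 327.3 / sin(64.4°) = 362.9 m
rate = 362.9 m / 625 ka = 0.000581 m/yr = 0.581 mm/yr

0.581 mm/yr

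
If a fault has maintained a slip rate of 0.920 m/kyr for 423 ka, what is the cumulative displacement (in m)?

389 m

slip = rate × time = 0.920 m/kyr × 423 ka = 389 m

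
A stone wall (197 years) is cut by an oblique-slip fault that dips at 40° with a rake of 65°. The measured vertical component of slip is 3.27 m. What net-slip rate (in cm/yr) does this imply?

2.85 cm/yr

dip-slip = throw / sin(dip) = 3.27 / sin(40°) = 5.087 m
net slip = dip-slip / sin(rake) = 5.087 / sin(65°) = 5.613 m
rate = 5.613 m / 197 years = 0.0285 m/yr = 2.85 cm/yr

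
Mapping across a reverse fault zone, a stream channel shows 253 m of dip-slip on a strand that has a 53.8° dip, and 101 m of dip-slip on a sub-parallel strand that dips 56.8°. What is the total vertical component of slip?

throw_A = 253 × sin(53.8°) = 204.2 m
throw_B = 101 × sin(56.8°) = 84.51 m
total = 204.2 + 84.51 = 289 m

289 m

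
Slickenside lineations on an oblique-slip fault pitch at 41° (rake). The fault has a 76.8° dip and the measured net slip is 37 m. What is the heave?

5.54 m

dip-slip = net slip × sin(rake) = 37 m × sin(41°) = 24.27 m
heave = dip-slip × cos(dip) = 24.27 × cos(76.8°) = 5.54 m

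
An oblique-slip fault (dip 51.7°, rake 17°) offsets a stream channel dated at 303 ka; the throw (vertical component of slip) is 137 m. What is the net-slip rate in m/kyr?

1.97 m/kyr

dip-slip = throw / sin(dip) = 137 / sin(51.7°) = 174.6 m
net slip = dip-slip / sin(rake) = 174.6 / sin(17°) = 597.1 m
rate = 597.1 m / 303 ka = 0.00197 m/yr = 1.97 m/kyr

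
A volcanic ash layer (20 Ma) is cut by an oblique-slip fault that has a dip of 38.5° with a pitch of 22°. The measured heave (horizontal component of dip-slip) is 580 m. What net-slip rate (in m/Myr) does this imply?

98.9 m/Myr

dip-slip = heave / cos(dip) = 580 / cos(38.5°) = 741.1 m
net slip = dip-slip / sin(rake) = 741.1 / sin(22°) = 1978 m
rate = 1978 m / 20 Ma = 0.0000989 m/yr = 98.9 m/Myr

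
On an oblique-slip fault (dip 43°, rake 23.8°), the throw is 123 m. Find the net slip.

447 m

dip-slip = throw / sin(dip) = 123 / sin(43°) = 180.4 m
net slip = dip-slip / sin(rake) = 180.4 / sin(23.8°) = 447 m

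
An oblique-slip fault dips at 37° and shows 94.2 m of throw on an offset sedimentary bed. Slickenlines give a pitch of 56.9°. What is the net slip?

dip-slip = throw / sin(dip) = 94.2 / sin(37°) = 156.5 m
net slip = dip-slip / sin(rake) = 156.5 / sin(56.9°) = 187 m

187 m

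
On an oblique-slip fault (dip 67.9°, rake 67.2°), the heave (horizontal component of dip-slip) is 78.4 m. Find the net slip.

dip-slip = heave / cos(dip) = 78.4 / cos(67.9°) = 208.4 m
net slip = dip-slip / sin(rake) = 208.4 / sin(67.2°) = 226 m

226 m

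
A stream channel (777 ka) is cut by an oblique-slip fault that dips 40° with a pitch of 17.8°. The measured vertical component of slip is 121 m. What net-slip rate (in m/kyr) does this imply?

dip-slip = throw / sin(dip) = 121 / sin(40°) = 188.2 m
net slip = dip-slip / sin(rake) = 188.2 / sin(17.8°) = 615.8 m
rate = 615.8 m / 777 ka = 0.000793 m/yr = 0.793 m/kyr

0.793 m/kyr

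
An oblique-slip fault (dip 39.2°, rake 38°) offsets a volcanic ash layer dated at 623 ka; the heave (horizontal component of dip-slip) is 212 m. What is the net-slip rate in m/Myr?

dip-slip = heave / cos(dip) = 212 / cos(39.2°) = 273.6 m
net slip = dip-slip / sin(rake) = 273.6 / sin(38°) = 444.3 m
rate = 444.3 m / 623 ka = 0.000713 m/yr = 713 m/Myr

713 m/Myr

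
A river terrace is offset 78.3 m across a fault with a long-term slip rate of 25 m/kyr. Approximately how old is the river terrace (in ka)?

age = offset / rate = 78.3 m / (25 m/kyr) = 3130 yr = 3.13 ka

3.13 ka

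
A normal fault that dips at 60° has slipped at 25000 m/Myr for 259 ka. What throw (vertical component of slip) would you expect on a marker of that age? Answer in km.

dip-slip = rate × time = 25000 m/Myr × 259 ka = 6475 m
throw = dip-slip × sin(dip) = 6475 × sin(60°) = 5610 m = 5.61 km

5.61 km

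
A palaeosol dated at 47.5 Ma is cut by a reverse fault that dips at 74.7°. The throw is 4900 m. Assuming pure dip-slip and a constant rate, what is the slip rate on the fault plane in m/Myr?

107 m/Myr

dip-slip = throw / sin(dip) = 4900 m / sin(74.7°) = 5080 m
rate = 5080 m / 47.5 Ma = 0.000107 m/yr = 107 m/Myr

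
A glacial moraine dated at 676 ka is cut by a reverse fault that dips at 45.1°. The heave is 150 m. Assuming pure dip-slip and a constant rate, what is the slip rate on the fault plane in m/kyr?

0.314 m/kyr

dip-slip = heave / cos(dip) = 150 m / cos(45.1°) = 212.5 m
rate = 212.5 m / 676 ka = 0.000314 m/yr = 0.314 m/kyr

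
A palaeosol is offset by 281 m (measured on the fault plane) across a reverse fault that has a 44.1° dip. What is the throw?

throw = dip-slip × sin(dip) = 281 m × sin(44.1°) = 196 m

196 m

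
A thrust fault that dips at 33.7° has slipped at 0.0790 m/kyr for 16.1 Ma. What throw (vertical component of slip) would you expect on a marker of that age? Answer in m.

706 m

dip-slip = rate × time = 0.0790 m/kyr × 16.1 Ma = 1272 m
throw = dip-slip × sin(dip) = 1272 × sin(33.7°) = 706 m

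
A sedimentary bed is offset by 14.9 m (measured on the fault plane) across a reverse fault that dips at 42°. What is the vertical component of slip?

throw = dip-slip × sin(dip) = 14.9 m × sin(42°) = 9.97 m

9.97 m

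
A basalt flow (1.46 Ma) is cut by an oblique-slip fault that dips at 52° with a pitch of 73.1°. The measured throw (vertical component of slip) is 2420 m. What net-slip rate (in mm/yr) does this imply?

dip-slip = throw / sin(dip) = 2420 / sin(52°) = 3071 m
net slip = dip-slip / sin(rake) = 3071 / sin(73.1°) = 3210 m
rate = 3210 m / 1.46 Ma = 0.00220 m/yr = 2.20 mm/yr

2.20 mm/yr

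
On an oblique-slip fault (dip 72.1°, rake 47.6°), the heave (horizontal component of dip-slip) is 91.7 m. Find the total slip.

dip-slip = heave / cos(dip) = 91.7 / cos(72.1°) = 298.4 m
net slip = dip-slip / sin(rake) = 298.4 / sin(47.6°) = 404 m

404 m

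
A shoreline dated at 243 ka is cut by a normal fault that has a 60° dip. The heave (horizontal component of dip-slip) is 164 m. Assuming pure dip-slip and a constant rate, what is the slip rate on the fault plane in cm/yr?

0.135 cm/yr

dip-slip = heave / cos(dip) = 164 m / cos(60°) = 328 m
rate = 328 m / 243 ka = 0.00135 m/yr = 0.135 cm/yr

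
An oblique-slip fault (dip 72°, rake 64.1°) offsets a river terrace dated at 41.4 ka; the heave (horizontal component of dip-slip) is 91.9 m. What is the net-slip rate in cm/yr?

dip-slip = heave / cos(dip) = 91.9 / cos(72°) = 297.4 m
net slip = dip-slip / sin(rake) = 297.4 / sin(64.1°) = 330.6 m
rate = 330.6 m / 41.4 ka = 0.00799 m/yr = 0.799 cm/yr

0.799 cm/yr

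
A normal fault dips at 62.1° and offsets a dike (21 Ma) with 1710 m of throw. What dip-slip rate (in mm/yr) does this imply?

dip-slip = throw / sin(dip) = 1710 m / sin(62.1°) = 1935 m
rate = 1935 m / 21 Ma = 0.0000921 m/yr = 0.0921 mm/yr

0.0921 mm/yr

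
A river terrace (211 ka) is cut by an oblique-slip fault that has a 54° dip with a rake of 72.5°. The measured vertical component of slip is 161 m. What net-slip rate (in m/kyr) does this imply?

dip-slip = throw / sin(dip) = 161 / sin(54°) = 199 m
net slip = dip-slip / sin(rake) = 199 / sin(72.5°) = 208.7 m
rate = 208.7 m / 211 ka = 0.000989 m/yr = 0.989 m/kyr

0.989 m/kyr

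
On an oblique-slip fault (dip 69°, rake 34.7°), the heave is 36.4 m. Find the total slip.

dip-slip = heave / cos(dip) = 36.4 / cos(69°) = 101.6 m
net slip = dip-slip / sin(rake) = 101.6 / sin(34.7°) = 178 m

178 m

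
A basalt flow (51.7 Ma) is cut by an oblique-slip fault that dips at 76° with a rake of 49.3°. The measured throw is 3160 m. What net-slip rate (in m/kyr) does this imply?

dip-slip = throw / sin(dip) = 3160 / sin(76°) = 3257 m
net slip = dip-slip / sin(rake) = 3257 / sin(49.3°) = 4296 m
rate = 4296 m / 51.7 Ma = 0.0000831 m/yr = 0.0831 m/kyr

0.0831 m/kyr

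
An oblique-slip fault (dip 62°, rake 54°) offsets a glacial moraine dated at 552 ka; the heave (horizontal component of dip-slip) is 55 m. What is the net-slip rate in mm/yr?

dip-slip = heave / cos(dip) = 55 / cos(62°) = 117.2 m
net slip = dip-slip / sin(rake) = 117.2 / sin(54°) = 144.8 m
rate = 144.8 m / 552 ka = 0.000262 m/yr = 0.262 mm/yr

0.262 mm/yr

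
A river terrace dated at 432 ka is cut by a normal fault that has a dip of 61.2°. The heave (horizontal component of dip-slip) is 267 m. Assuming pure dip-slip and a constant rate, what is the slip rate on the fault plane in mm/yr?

1.28 mm/yr

dip-slip = heave / cos(dip) = 267 m / cos(61.2°) = 554.2 m
rate = 554.2 m / 432 ka = 0.00128 m/yr = 1.28 mm/yr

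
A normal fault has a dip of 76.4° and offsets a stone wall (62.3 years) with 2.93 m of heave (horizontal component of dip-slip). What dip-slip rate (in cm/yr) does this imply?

dip-slip = heave / cos(dip) = 2.93 m / cos(76.4°) = 12.46 m
rate = 12.46 m / 62.3 years = 0.200 m/yr = 20 cm/yr

20 cm/yr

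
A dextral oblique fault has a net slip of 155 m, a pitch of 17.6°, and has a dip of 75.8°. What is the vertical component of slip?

45.4 m

dip-slip = net slip × sin(rake) = 155 m × sin(17.6°) = 46.87 m
throw = dip-slip × sin(dip) = 46.87 × sin(75.8°) = 45.4 m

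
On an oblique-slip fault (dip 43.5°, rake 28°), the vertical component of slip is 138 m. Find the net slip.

dip-slip = throw / sin(dip) = 138 / sin(43.5°) = 200.5 m
net slip = dip-slip / sin(rake) = 200.5 / sin(28°) = 427 m

427 m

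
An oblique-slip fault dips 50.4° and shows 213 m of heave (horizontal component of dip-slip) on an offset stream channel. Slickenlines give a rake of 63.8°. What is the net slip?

372 m

dip-slip = heave / cos(dip) = 213 / cos(50.4°) = 334.2 m
net slip = dip-slip / sin(rake) = 334.2 / sin(63.8°) = 372 m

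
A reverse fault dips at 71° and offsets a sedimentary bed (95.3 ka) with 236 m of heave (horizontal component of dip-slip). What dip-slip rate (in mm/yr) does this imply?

7.61 mm/yr

dip-slip = heave / cos(dip) = 236 m / cos(71°) = 724.9 m
rate = 724.9 m / 95.3 ka = 0.00761 m/yr = 7.61 mm/yr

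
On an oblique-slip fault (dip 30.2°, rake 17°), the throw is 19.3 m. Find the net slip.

131 m

dip-slip = throw / sin(dip) = 19.3 / sin(30.2°) = 38.37 m
net slip = dip-slip / sin(rake) = 38.37 / sin(17°) = 131 m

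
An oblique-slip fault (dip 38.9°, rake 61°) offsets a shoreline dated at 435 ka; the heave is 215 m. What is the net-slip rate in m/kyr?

dip-slip = heave / cos(dip) = 215 / cos(38.9°) = 276.3 m
net slip = dip-slip / sin(rake) = 276.3 / sin(61°) = 315.9 m
rate = 315.9 m / 435 ka = 0.000726 m/yr = 0.726 m/kyr

0.726 m/kyr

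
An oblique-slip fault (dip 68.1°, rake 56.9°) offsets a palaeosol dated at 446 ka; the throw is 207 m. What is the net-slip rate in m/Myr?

597 m/Myr

dip-slip = throw / sin(dip) = 207 / sin(68.1°) = 223.1 m
net slip = dip-slip / sin(rake) = 223.1 / sin(56.9°) = 266.3 m
rate = 266.3 m / 446 ka = 0.000597 m/yr = 597 m/Myr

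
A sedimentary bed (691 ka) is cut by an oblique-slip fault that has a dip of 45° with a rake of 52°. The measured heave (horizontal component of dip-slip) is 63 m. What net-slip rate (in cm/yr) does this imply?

dip-slip = heave / cos(dip) = 63 / cos(45°) = 89.10 m
net slip = dip-slip / sin(rake) = 89.10 / sin(52°) = 113.1 m
rate = 113.1 m / 691 ka = 0.000164 m/yr = 0.0164 cm/yr

0.0164 cm/yr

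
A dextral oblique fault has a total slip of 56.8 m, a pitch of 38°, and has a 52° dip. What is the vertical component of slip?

dip-slip = net slip × sin(rake) = 56.8 m × sin(38°) = 34.97 m
throw = dip-slip × sin(dip) = 34.97 × sin(52°) = 27.6 m

27.6 m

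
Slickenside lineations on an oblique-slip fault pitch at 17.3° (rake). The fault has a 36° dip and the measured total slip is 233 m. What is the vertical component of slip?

dip-slip = net slip × sin(rake) = 233 m × sin(17.3°) = 69.29 m
throw = dip-slip × sin(dip) = 69.29 × sin(36°) = 40.7 m

40.7 m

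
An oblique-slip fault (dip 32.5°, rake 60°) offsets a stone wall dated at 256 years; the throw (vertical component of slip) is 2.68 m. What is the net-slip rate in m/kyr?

dip-slip = throw / sin(dip) = 2.68 / sin(32.5°) = 4.988 m
net slip = dip-slip / sin(rake) = 4.988 / sin(60°) = 5.760 m
rate = 5.760 m / 256 years = 0.0225 m/yr = 22.5 m/kyr

22.5 m/kyr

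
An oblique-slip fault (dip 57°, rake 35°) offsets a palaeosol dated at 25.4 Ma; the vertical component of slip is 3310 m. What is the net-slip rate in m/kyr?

dip-slip = throw / sin(dip) = 3310 / sin(57°) = 3947 m
net slip = dip-slip / sin(rake) = 3947 / sin(35°) = 6881 m
rate = 6881 m / 25.4 Ma = 0.000271 m/yr = 0.271 m/kyr

0.271 m/kyr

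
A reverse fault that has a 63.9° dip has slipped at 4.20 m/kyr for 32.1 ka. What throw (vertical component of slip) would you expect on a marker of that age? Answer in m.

121 m

dip-slip = rate × time = 4.20 m/kyr × 32.1 ka = 134.8 m
throw = dip-slip × sin(dip) = 134.8 × sin(63.9°) = 121 m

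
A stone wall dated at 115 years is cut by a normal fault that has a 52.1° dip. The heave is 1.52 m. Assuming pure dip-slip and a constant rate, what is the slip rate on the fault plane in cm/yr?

dip-slip = heave / cos(dip) = 1.52 m / cos(52.1°) = 2.474 m
rate = 2.474 m / 115 years = 0.0215 m/yr = 2.15 cm/yr

2.15 cm/yr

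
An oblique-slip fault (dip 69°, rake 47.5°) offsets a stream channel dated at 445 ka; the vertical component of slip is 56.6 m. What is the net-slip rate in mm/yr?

dip-slip = throw / sin(dip) = 56.6 / sin(69°) = 60.63 m
net slip = dip-slip / sin(rake) = 60.63 / sin(47.5°) = 82.23 m
rate = 82.23 m / 445 ka = 0.000185 m/yr = 0.185 mm/yr

0.185 mm/yr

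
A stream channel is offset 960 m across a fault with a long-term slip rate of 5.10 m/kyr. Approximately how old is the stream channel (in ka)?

188 ka

age = offset / rate = 960 m / (5.10 m/kyr) = 188000 yr = 188 ka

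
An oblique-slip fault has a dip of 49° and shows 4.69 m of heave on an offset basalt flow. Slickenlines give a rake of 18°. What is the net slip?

23.1 m

dip-slip = heave / cos(dip) = 4.69 / cos(49°) = 7.149 m
net slip = dip-slip / sin(rake) = 7.149 / sin(18°) = 23.1 m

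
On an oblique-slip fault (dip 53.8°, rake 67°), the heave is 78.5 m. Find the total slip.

144 m

dip-slip = heave / cos(dip) = 78.5 / cos(53.8°) = 132.9 m
net slip = dip-slip / sin(rake) = 132.9 / sin(67°) = 144 m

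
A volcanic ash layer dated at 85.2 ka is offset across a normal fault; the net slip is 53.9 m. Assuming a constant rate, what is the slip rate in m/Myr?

rate = 53.9 m / 85.2 ka = 0.000633 m/yr = 633 m/Myr

633 m/Myr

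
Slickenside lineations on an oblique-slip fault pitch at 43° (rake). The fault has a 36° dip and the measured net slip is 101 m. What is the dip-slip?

68.9 m

dip-slip = net slip × sin(rake) = 101 m × sin(43°) = 68.9 m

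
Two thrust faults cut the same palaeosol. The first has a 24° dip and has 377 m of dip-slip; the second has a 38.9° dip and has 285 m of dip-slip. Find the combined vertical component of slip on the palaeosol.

332 m

throw_A = 377 × sin(24°) = 153.3 m
throw_B = 285 × sin(38.9°) = 179 m
total = 153.3 + 179 = 332 m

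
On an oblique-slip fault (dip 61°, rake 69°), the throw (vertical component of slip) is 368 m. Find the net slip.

451 m

dip-slip = throw / sin(dip) = 368 / sin(61°) = 420.8 m
net slip = dip-slip / sin(rake) = 420.8 / sin(69°) = 451 m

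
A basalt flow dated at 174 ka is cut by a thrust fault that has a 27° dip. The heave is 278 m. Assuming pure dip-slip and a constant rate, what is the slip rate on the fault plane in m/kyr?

1.79 m/kyr

dip-slip = heave / cos(dip) = 278 m / cos(27°) = 312 m
rate = 312 m / 174 ka = 0.00179 m/yr = 1.79 m/kyr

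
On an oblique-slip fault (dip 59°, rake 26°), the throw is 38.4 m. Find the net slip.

102 m

dip-slip = throw / sin(dip) = 38.4 / sin(59°) = 44.80 m
net slip = dip-slip / sin(rake) = 44.80 / sin(26°) = 102 m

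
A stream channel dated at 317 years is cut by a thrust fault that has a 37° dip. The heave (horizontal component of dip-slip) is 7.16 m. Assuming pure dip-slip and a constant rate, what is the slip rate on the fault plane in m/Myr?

28300 m/Myr

dip-slip = heave / cos(dip) = 7.16 m / cos(37°) = 8.965 m
rate = 8.965 m / 317 years = 0.0283 m/yr = 28300 m/Myr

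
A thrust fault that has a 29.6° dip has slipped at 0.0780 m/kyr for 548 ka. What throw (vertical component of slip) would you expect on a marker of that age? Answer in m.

dip-slip = rate × time = 0.0780 m/kyr × 548 ka = 42.74 m
throw = dip-slip × sin(dip) = 42.74 × sin(29.6°) = 21.1 m

21.1 m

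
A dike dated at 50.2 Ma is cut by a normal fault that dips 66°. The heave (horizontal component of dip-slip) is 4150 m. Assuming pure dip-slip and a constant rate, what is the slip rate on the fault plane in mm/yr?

dip-slip = heave / cos(dip) = 4150 m / cos(66°) = 10200 m
rate = 10200 m / 50.2 Ma = 0.000203 m/yr = 0.203 mm/yr

0.203 mm/yr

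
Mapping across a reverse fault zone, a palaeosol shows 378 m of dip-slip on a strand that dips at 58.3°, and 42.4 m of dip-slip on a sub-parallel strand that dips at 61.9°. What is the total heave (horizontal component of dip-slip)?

heave_A = 378 × cos(58.3°) = 198.6 m
heave_B = 42.4 × cos(61.9°) = 19.97 m
total = 198.6 + 19.97 = 219 m

219 m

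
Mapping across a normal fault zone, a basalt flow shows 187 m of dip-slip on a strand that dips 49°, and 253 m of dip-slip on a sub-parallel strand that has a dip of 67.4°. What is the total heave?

220 m

heave_A = 187 × cos(49°) = 122.7 m
heave_B = 253 × cos(67.4°) = 97.23 m
total = 122.7 + 97.23 = 220 m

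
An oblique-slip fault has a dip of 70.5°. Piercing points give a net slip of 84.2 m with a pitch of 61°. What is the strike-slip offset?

strike-slip = net slip × cos(rake) = 84.2 m × cos(61°) = 40.8 m

40.8 m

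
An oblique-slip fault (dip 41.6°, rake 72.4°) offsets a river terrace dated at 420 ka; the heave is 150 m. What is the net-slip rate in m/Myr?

501 m/Myr

dip-slip = heave / cos(dip) = 150 / cos(41.6°) = 200.6 m
net slip = dip-slip / sin(rake) = 200.6 / sin(72.4°) = 210.4 m
rate = 210.4 m / 420 ka = 0.000501 m/yr = 501 m/Myr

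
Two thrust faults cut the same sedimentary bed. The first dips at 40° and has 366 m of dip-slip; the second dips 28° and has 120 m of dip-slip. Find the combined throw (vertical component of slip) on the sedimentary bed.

292 m

throw_A = 366 × sin(40°) = 235.3 m
throw_B = 120 × sin(28°) = 56.34 m
total = 235.3 + 56.34 = 292 m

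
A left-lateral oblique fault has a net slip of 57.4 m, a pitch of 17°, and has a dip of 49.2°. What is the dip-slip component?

16.8 m

dip-slip = net slip × sin(rake) = 57.4 m × sin(17°) = 16.8 m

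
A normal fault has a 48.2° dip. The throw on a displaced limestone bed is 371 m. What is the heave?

heave = throw / tan(dip) = 371 / tan(48.2°) = 332 m

332 m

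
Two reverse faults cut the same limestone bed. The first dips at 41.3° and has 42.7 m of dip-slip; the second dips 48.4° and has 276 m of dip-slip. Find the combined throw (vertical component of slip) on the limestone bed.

235 m

throw_A = 42.7 × sin(41.3°) = 28.18 m
throw_B = 276 × sin(48.4°) = 206.4 m
total = 28.18 + 206.4 = 235 m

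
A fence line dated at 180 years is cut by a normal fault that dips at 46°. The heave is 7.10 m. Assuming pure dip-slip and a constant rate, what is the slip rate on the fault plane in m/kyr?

dip-slip = heave / cos(dip) = 7.10 m / cos(46°) = 10.22 m
rate = 10.22 m / 180 years = 0.0568 m/yr = 56.8 m/kyr

56.8 m/kyr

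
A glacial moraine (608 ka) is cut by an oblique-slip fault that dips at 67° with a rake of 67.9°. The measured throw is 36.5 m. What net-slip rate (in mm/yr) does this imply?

dip-slip = throw / sin(dip) = 36.5 / sin(67°) = 39.65 m
net slip = dip-slip / sin(rake) = 39.65 / sin(67.9°) = 42.80 m
rate = 42.80 m / 608 ka = 0.0000704 m/yr = 0.0704 mm/yr

0.0704 mm/yr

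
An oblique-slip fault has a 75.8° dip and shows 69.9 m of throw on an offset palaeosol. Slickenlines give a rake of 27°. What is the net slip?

dip-slip = throw / sin(dip) = 69.9 / sin(75.8°) = 72.10 m
net slip = dip-slip / sin(rake) = 72.10 / sin(27°) = 159 m

159 m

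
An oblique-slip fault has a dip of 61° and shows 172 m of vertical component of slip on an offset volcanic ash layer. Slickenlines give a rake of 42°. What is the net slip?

294 m

dip-slip = throw / sin(dip) = 172 / sin(61°) = 196.7 m
net slip = dip-slip / sin(rake) = 196.7 / sin(42°) = 294 m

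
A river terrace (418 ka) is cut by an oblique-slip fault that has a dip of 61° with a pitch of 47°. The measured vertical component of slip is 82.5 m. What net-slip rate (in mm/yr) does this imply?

dip-slip = throw / sin(dip) = 82.5 / sin(61°) = 94.33 m
net slip = dip-slip / sin(rake) = 94.33 / sin(47°) = 129 m
rate = 129 m / 418 ka = 0.000309 m/yr = 0.309 mm/yr

0.309 mm/yr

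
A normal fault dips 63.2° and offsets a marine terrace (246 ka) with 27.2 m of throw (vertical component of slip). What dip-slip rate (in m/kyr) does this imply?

0.124 m/kyr

dip-slip = throw / sin(dip) = 27.2 m / sin(63.2°) = 30.47 m
rate = 30.47 m / 246 ka = 0.000124 m/yr = 0.124 m/kyr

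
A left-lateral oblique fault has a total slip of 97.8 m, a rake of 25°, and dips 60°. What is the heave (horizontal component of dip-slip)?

dip-slip = net slip × sin(rake) = 97.8 m × sin(25°) = 41.33 m
heave = dip-slip × cos(dip) = 41.33 × cos(60°) = 20.7 m

20.7 m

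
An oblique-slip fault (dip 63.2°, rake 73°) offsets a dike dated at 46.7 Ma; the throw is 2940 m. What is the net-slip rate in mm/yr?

0.0738 mm/yr

dip-slip = throw / sin(dip) = 2940 / sin(63.2°) = 3294 m
net slip = dip-slip / sin(rake) = 3294 / sin(73°) = 3444 m
rate = 3444 m / 46.7 Ma = 0.0000738 m/yr = 0.0738 mm/yr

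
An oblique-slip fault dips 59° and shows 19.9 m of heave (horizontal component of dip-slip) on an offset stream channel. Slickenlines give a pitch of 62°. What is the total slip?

43.8 m

dip-slip = heave / cos(dip) = 19.9 / cos(59°) = 38.64 m
net slip = dip-slip / sin(rake) = 38.64 / sin(62°) = 43.8 m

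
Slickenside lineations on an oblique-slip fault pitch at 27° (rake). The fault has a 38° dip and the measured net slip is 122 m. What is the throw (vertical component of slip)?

34.1 m

dip-slip = net slip × sin(rake) = 122 m × sin(27°) = 55.39 m
throw = dip-slip × sin(dip) = 55.39 × sin(38°) = 34.1 m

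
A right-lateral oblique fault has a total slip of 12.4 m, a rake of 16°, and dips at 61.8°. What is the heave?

1.62 m

dip-slip = net slip × sin(rake) = 12.4 m × sin(16°) = 3.418 m
heave = dip-slip × cos(dip) = 3.418 × cos(61.8°) = 1.62 m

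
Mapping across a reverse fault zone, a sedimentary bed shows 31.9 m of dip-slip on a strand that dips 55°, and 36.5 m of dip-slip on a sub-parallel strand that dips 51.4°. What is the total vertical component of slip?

54.7 m

throw_A = 31.9 × sin(55°) = 26.13 m
throw_B = 36.5 × sin(51.4°) = 28.53 m
total = 26.13 + 28.53 = 54.7 m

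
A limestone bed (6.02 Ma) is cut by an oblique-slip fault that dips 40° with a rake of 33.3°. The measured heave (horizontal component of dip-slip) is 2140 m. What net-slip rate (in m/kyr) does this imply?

0.845 m/kyr

dip-slip = heave / cos(dip) = 2140 / cos(40°) = 2794 m
net slip = dip-slip / sin(rake) = 2794 / sin(33.3°) = 5088 m
rate = 5088 m / 6.02 Ma = 0.000845 m/yr = 0.845 m/kyr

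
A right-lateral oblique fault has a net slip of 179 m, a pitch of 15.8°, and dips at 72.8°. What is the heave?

14.4 m

dip-slip = net slip × sin(rake) = 179 m × sin(15.8°) = 48.74 m
heave = dip-slip × cos(dip) = 48.74 × cos(72.8°) = 14.4 m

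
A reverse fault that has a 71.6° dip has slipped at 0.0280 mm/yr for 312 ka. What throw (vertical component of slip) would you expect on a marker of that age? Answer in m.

dip-slip = rate × time = 0.0280 mm/yr × 312 ka = 8.736 m
throw = dip-slip × sin(dip) = 8.736 × sin(71.6°) = 8.29 m

8.29 m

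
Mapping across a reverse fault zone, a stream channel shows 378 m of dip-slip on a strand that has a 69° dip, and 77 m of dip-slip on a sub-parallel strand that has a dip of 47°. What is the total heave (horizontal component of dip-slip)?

188 m

heave_A = 378 × cos(69°) = 135.5 m
heave_B = 77 × cos(47°) = 52.51 m
total = 135.5 + 52.51 = 188 m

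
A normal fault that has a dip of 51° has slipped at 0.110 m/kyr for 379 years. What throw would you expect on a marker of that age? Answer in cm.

dip-slip = rate × time = 0.110 m/kyr × 379 years = 0.04169 m
throw = dip-slip × sin(dip) = 0.04169 × sin(51°) = 0.0324 m = 3.24 cm

3.24 cm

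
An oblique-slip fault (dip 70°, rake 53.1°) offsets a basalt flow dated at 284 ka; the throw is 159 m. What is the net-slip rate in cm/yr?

dip-slip = throw / sin(dip) = 159 / sin(70°) = 169.2 m
net slip = dip-slip / sin(rake) = 169.2 / sin(53.1°) = 211.6 m
rate = 211.6 m / 284 ka = 0.000745 m/yr = 0.0745 cm/yr

0.0745 cm/yr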